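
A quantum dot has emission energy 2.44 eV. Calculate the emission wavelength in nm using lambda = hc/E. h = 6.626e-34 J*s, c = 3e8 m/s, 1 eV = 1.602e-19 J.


Convert energy: E = 2.44 eV = 2.44 * 1.602e-19 = 3.90888e-19 J
lambda = h*c / E = 6.626e-34 * 3e8 / 3.90888e-19
lambda = 5.08534e-07 m = 508.5 nm

508.5


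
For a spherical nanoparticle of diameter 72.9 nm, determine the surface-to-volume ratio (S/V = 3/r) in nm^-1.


Radius r = 72.9/2 = 36.45 nm
S/V = 3 / r = 3 / 36.45
S/V = 0.0823 nm^-1

0.0823


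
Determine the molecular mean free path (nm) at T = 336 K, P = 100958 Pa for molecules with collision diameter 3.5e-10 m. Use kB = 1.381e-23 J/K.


Mean free path: lambda = kB*T / (sqrt(2) * pi * d^2 * P)
lambda = 1.381e-23 * 336 / (sqrt(2) * pi * (3.5e-10)^2 * 100958)
lambda = 8.44484e-08 m
lambda = 84.45 nm

84.45


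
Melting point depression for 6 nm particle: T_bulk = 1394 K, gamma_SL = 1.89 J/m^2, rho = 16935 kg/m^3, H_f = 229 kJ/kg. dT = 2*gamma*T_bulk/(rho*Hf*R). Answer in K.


Radius R = 6/2 = 3 nm = 3e-09 m
Convert H_f = 229 kJ/kg = 229000 J/kg
dT = 2 * gamma_SL * T_bulk / (rho * H_f * R)
dT = 2 * 1.89 * 1394 / (16935 * 229000 * 3e-09)
dT = 452.9 K

452.9


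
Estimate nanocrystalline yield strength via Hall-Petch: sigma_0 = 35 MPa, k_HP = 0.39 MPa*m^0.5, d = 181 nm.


d = 181 nm = 1.81e-07 m
sqrt(d) = 0.0004254409
Hall-Petch contribution = k / sqrt(d) = 0.39 / 0.0004254409 = 916.7 MPa
sigma = sigma_0 + k/sqrt(d) = 35 + 916.7 = 951.7 MPa

951.7


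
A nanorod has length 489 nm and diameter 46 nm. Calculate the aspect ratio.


Aspect ratio AR = length / diameter
AR = 489 / 46
AR = 10.63

10.63


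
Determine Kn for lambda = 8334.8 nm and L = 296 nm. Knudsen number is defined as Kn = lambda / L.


Knudsen number Kn = lambda / L
Kn = 8334.8 / 296
Kn = 28.1581

28.1581


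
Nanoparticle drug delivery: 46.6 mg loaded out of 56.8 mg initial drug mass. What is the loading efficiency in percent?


Drug loading efficiency = (drug loaded / drug initial) * 100
DLE = 46.6 / 56.8 * 100
DLE = 0.8204 * 100
DLE = 82.04%

82.04


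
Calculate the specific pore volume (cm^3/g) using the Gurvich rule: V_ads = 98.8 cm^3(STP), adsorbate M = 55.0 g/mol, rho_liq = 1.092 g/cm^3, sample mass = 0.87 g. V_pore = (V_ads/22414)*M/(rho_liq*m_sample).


Moles adsorbed n = V_ads / 22414 = 98.8 / 22414 = 4.407959e-03 mol
Liquid volume V_liq = n * M / rho_liq = 4.407959e-03 * 55.0 / 1.092 = 0.22201 cm^3
Specific pore volume V_pore = V_liq / m_sample = 0.22201 / 0.87
V_pore = 0.2552 cm^3/g

0.2552


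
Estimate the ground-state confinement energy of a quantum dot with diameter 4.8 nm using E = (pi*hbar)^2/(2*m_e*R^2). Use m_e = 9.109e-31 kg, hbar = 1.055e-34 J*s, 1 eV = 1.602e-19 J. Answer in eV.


Radius R = 4.8/2 = 2.4 nm = 2.4e-09 m
E = (pi * 1.055e-34)^2 / (2 * 9.109e-31 * (2.4e-09)^2)
E(J) = 1.04684e-20
E = E(J) / 1.602e-19 = 0.0653 eV

0.0653


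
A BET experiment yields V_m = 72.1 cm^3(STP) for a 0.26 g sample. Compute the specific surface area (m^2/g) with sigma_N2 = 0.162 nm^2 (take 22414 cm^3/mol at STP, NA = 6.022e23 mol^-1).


Number of moles in monolayer = V_m / 22414 = 72.1 / 22414 = 0.00321674
Number of molecules = moles * NA = 0.00321674 * 6.022e23
SA = molecules * sigma / mass
SA = (72.1 / 22414) * 6.022e23 * 0.162e-18 / 0.26
SA = 1207.0 m^2/g

1207.0


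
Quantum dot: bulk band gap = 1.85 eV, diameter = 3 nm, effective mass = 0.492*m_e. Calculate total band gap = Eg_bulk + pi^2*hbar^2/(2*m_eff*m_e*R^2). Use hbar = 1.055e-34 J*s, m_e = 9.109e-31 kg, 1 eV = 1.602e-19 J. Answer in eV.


Radius R = 3/2 nm = 1.5e-09 m
Confinement energy dE = pi^2 * hbar^2 / (2 * m_eff * m_e * R^2)
dE = pi^2 * (1.055e-34)^2 / (2 * 0.492 * 9.109e-31 * (1.5e-09)^2) J, divided by 1.602e-19 J/eV
dE = 0.34 eV
Total band gap = E_g(bulk) + dE = 1.85 + 0.34 = 2.19 eV

2.19


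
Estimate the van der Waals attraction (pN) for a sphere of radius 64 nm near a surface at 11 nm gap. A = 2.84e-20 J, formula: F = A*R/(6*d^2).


Convert to SI: R = 64 nm = 6.4e-08 m, d = 11 nm = 1.1e-08 m
F = A * R / (6 * d^2)
F = 2.84e-20 * 6.4e-08 / (6 * (1.1e-08)^2)
F = 2.50358e-12 N = 2.504 pN

2.504


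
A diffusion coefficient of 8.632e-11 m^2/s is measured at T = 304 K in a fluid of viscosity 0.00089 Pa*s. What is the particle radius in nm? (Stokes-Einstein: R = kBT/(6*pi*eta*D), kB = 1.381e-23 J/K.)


Stokes-Einstein: R = kB*T / (6*pi*eta*D)
R = 1.381e-23 * 304 / (6 * pi * 0.00089 * 8.632e-11)
R = 2.89911e-09 m = 2.9 nm

2.9


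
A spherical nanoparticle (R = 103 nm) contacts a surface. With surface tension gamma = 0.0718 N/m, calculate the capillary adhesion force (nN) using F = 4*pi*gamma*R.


Convert radius: R = 103 nm = 1.03e-07 m
F = 4 * pi * gamma * R
F = 4 * pi * 0.0718 * 1.03e-07
F = 9.29333e-08 N = 92.9333 nN

92.9333


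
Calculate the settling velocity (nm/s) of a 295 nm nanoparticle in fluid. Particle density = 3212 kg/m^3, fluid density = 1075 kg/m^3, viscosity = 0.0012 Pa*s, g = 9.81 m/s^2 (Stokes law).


Radius R = 295/2 nm = 1.475e-07 m
Density difference = 3212 - 1075 = 2137 kg/m^3
v = 2 * R^2 * (rho_p - rho_f) * g / (9 * eta)
v = 2 * (1.475e-07)^2 * 2137 * 9.81 / (9 * 0.0012)
v = 8.44625e-08 m/s = 84.4625 nm/s

84.4625


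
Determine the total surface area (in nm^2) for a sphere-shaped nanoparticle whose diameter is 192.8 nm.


Radius r = 192.8/2 = 96.4 nm
Surface area SA = 4 * pi * r^2
SA = 4 * pi * (96.4)^2
SA = 116778.78 nm^2

116778.78


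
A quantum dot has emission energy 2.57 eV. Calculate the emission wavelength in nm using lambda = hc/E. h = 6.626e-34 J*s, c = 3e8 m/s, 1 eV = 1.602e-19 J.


Convert energy: E = 2.57 eV = 2.57 * 1.602e-19 = 4.11714e-19 J
lambda = h*c / E = 6.626e-34 * 3e8 / 4.11714e-19
lambda = 4.82811e-07 m = 482.8 nm

482.8


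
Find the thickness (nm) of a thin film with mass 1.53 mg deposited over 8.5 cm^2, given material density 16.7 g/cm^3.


Convert: m = 1.53 mg = 1.5300e-06 kg, A = 8.5 cm^2 = 8.5000e-04 m^2, rho = 16.7 g/cm^3 = 16700 kg/m^3
t = m / (A * rho)
t = 1.5300e-06 / (8.5000e-04 * 16700)
t = 1.0778e-07 m = 107.8 nm

107.8


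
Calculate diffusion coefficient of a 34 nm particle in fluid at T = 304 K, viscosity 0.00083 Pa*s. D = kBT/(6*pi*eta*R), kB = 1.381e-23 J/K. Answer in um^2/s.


Radius R = 34/2 = 17 nm = 1.7e-08 m
D = kB*T / (6*pi*eta*R)
D = 1.381e-23 * 304 / (6 * pi * 0.00083 * 1.7e-08)
D = 1.57848e-11 m^2/s = 15.785 um^2/s

15.785


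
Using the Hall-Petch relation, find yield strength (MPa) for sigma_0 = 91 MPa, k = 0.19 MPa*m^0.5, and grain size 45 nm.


d = 45 nm = 4.5e-08 m
sqrt(d) = 0.000212132
Hall-Petch contribution = k / sqrt(d) = 0.19 / 0.000212132 = 895.7 MPa
sigma = sigma_0 + k/sqrt(d) = 91 + 895.7 = 986.7 MPa

986.7


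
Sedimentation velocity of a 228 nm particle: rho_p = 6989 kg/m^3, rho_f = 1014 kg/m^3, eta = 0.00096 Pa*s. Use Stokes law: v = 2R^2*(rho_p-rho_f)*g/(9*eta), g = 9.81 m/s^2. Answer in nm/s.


Radius R = 228/2 nm = 1.14e-07 m
Density difference = 6989 - 1014 = 5975 kg/m^3
v = 2 * R^2 * (rho_p - rho_f) * g / (9 * eta)
v = 2 * (1.14e-07)^2 * 5975 * 9.81 / (9 * 0.00096)
v = 1.76333e-07 m/s = 176.3327 nm/s

176.3327


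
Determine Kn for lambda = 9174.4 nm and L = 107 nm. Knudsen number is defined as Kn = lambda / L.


Knudsen number Kn = lambda / L
Kn = 9174.4 / 107
Kn = 85.7421

85.7421


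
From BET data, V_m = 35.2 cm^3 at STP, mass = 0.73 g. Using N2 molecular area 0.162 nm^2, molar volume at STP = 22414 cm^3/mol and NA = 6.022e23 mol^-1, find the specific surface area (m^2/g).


Number of moles in monolayer = V_m / 22414 = 35.2 / 22414 = 0.00157045
Number of molecules = moles * NA = 0.00157045 * 6.022e23
SA = molecules * sigma / mass
SA = (35.2 / 22414) * 6.022e23 * 0.162e-18 / 0.73
SA = 209.9 m^2/g

209.9


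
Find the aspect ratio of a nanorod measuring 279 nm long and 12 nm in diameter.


Aspect ratio AR = length / diameter
AR = 279 / 12
AR = 23.25

23.25


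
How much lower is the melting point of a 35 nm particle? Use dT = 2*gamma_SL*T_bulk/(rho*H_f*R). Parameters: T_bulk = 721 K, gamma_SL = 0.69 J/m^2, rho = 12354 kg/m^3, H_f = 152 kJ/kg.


Radius R = 35/2 = 17.5 nm = 1.75e-08 m
Convert H_f = 152 kJ/kg = 152000 J/kg
dT = 2 * gamma_SL * T_bulk / (rho * H_f * R)
dT = 2 * 0.69 * 721 / (12354 * 152000 * 1.75e-08)
dT = 30.3 K

30.3


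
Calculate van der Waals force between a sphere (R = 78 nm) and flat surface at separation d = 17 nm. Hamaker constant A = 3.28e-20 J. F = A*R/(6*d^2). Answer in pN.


Convert to SI: R = 78 nm = 7.8e-08 m, d = 17 nm = 1.7e-08 m
F = A * R / (6 * d^2)
F = 3.28e-20 * 7.8e-08 / (6 * (1.7e-08)^2)
F = 1.47543e-12 N = 1.475 pN

1.475


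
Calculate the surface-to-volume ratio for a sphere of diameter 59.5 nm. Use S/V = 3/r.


Radius r = 59.5/2 = 29.75 nm
S/V = 3 / r = 3 / 29.75
S/V = 0.1008 nm^-1

0.1008


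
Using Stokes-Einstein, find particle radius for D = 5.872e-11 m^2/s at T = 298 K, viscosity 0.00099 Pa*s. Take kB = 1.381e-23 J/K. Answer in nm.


Stokes-Einstein: R = kB*T / (6*pi*eta*D)
R = 1.381e-23 * 298 / (6 * pi * 0.00099 * 5.872e-11)
R = 3.75567e-09 m = 3.76 nm

3.76


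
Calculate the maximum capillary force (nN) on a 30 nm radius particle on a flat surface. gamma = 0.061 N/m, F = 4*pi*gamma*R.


Convert radius: R = 30 nm = 3e-08 m
F = 4 * pi * gamma * R
F = 4 * pi * 0.061 * 3e-08
F = 2.29965e-08 N = 22.9965 nN

22.9965


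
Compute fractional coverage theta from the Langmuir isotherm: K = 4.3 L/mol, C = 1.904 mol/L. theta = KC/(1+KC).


Langmuir isotherm: theta = K*C / (1 + K*C)
K*C = 4.3 * 1.904 = 8.1872
theta = 8.1872 / (1 + 8.1872) = 8.1872 / 9.1872
theta = 0.8912

0.8912


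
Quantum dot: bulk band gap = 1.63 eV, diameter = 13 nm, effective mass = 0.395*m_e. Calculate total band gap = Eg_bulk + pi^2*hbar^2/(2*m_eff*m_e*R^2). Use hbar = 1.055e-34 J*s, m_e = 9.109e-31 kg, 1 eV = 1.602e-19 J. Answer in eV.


Radius R = 13/2 nm = 6.5e-09 m
Confinement energy dE = pi^2 * hbar^2 / (2 * m_eff * m_e * R^2)
dE = pi^2 * (1.055e-34)^2 / (2 * 0.395 * 9.109e-31 * (6.5e-09)^2) J, divided by 1.602e-19 J/eV
dE = 0.0226 eV
Total band gap = E_g(bulk) + dE = 1.63 + 0.0226 = 1.6526 eV

1.6526


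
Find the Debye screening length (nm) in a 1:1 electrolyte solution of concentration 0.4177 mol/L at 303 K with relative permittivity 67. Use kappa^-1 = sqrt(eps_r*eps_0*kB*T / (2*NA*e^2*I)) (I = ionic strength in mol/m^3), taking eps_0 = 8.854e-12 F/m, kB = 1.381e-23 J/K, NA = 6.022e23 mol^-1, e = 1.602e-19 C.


Ionic strength I = 0.4177 * 1^2 * 1000 = 417.7 mol/m^3
kappa^-1 = sqrt(67 * 8.854e-12 * 1.381e-23 * 303 / (2 * 6.022e23 * (1.602e-19)^2 * 417.7))
kappa^-1 = 0.438 nm

0.438


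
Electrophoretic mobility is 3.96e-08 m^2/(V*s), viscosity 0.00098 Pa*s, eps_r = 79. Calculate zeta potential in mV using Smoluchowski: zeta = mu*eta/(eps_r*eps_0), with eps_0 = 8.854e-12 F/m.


Smoluchowski equation: zeta = mu * eta / (eps_r * eps_0)
zeta = 3.96e-08 * 0.00098 / (79 * 8.854e-12)
zeta = 0.055482 V = 55.48 mV

55.48


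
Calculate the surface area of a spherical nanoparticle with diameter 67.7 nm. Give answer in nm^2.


Radius r = 67.7/2 = 33.85 nm
Surface area SA = 4 * pi * r^2
SA = 4 * pi * (33.85)^2
SA = 14398.83 nm^2

14398.83


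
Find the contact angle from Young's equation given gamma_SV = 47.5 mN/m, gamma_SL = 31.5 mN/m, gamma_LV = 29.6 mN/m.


cos(theta) = (gamma_SV - gamma_SL) / gamma_LV
cos(theta) = (47.5 - 31.5) / 29.6
cos(theta) = 0.540541
theta = arccos(0.540541) = 57.28 degrees

57.28


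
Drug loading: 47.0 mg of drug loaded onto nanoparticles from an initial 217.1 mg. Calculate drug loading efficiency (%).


Drug loading efficiency = (drug loaded / drug initial) * 100
DLE = 47.0 / 217.1 * 100
DLE = 0.2165 * 100
DLE = 21.65%

21.65


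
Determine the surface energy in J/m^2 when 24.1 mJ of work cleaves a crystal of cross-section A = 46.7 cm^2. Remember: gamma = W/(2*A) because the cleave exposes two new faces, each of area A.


Convert: A = 46.7 cm^2 = 0.00467 m^2, W = 24.1 mJ = 0.0241 J
Cleaving exposes two faces of area A, so total new surface = 2*A and gamma = W / (2*A)
gamma = 0.0241 / (2 * 0.00467)
gamma = 2.58 J/m^2

2.58


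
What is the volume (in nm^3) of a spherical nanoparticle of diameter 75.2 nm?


Radius r = 75.2/2 = 37.6 nm
Volume V = (4/3) * pi * r^3
V = (4/3) * pi * (37.6)^3
V = 222665.1 nm^3

222665.1


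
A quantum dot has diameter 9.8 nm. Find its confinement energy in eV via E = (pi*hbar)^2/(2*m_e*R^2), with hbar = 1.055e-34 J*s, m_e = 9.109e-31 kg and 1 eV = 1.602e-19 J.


Radius R = 9.8/2 = 4.9 nm = 4.9e-09 m
E = (pi * 1.055e-34)^2 / (2 * 9.109e-31 * (4.9e-09)^2)
E(J) = 2.51138e-21
E = E(J) / 1.602e-19 = 0.0157 eV

0.0157


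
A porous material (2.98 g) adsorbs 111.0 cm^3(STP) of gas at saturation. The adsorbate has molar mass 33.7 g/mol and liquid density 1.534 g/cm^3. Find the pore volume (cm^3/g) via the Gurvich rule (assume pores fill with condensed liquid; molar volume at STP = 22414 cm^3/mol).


Moles adsorbed n = V_ads / 22414 = 111.0 / 22414 = 4.952262e-03 mol
Liquid volume V_liq = n * M / rho_liq = 4.952262e-03 * 33.7 / 1.534 = 0.10879 cm^3
Specific pore volume V_pore = V_liq / m_sample = 0.10879 / 2.98
V_pore = 0.0365 cm^3/g

0.0365


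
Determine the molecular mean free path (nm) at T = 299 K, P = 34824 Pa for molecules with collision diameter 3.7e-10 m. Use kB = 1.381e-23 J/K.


Mean free path: lambda = kB*T / (sqrt(2) * pi * d^2 * P)
lambda = 1.381e-23 * 299 / (sqrt(2) * pi * (3.7e-10)^2 * 34824)
lambda = 1.94948e-07 m
lambda = 194.95 nm

194.95


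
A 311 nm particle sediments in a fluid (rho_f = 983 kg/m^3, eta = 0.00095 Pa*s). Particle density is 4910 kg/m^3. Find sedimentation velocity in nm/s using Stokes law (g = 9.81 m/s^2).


Radius R = 311/2 nm = 1.555e-07 m
Density difference = 4910 - 983 = 3927 kg/m^3
v = 2 * R^2 * (rho_p - rho_f) * g / (9 * eta)
v = 2 * (1.555e-07)^2 * 3927 * 9.81 / (9 * 0.00095)
v = 2.17899e-07 m/s = 217.8987 nm/s

217.8987


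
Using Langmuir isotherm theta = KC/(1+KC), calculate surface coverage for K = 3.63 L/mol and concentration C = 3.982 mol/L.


Langmuir isotherm: theta = K*C / (1 + K*C)
K*C = 3.63 * 3.982 = 14.45466
theta = 14.45466 / (1 + 14.45466) = 14.45466 / 15.45466
theta = 0.9353

0.9353


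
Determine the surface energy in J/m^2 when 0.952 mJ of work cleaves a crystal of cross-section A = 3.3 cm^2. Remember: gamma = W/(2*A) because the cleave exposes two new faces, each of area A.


Convert: A = 3.3 cm^2 = 0.00033 m^2, W = 0.952 mJ = 0.000952 J
Cleaving exposes two faces of area A, so total new surface = 2*A and gamma = W / (2*A)
gamma = 0.000952 / (2 * 0.00033)
gamma = 1.442 J/m^2

1.442


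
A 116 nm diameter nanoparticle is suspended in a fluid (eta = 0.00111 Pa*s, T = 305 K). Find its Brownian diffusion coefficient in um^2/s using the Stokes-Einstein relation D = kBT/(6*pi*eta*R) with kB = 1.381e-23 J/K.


Radius R = 116/2 = 58 nm = 5.8e-08 m
D = kB*T / (6*pi*eta*R)
D = 1.381e-23 * 305 / (6 * pi * 0.00111 * 5.8e-08)
D = 3.47089e-12 m^2/s = 3.471 um^2/s

3.471


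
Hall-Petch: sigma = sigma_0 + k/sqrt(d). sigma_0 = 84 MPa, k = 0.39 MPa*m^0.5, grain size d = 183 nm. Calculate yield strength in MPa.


d = 183 nm = 1.83e-07 m
sqrt(d) = 0.000427785
Hall-Petch contribution = k / sqrt(d) = 0.39 / 0.000427785 = 911.7 MPa
sigma = sigma_0 + k/sqrt(d) = 84 + 911.7 = 995.7 MPa

995.7


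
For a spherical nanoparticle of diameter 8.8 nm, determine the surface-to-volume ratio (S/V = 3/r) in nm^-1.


Radius r = 8.8/2 = 4.4 nm
S/V = 3 / r = 3 / 4.4
S/V = 0.6818 nm^-1

0.6818


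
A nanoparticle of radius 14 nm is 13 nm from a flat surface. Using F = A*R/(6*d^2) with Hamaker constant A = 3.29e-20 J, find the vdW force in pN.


Convert to SI: R = 14 nm = 1.4e-08 m, d = 13 nm = 1.3e-08 m
F = A * R / (6 * d^2)
F = 3.29e-20 * 1.4e-08 / (6 * (1.3e-08)^2)
F = 4.54241e-13 N = 0.454 pN

0.454


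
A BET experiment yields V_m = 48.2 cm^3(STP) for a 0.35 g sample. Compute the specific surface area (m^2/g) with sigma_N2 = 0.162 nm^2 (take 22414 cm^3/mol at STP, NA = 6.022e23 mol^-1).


Number of moles in monolayer = V_m / 22414 = 48.2 / 22414 = 0.00215044
Number of molecules = moles * NA = 0.00215044 * 6.022e23
SA = molecules * sigma / mass
SA = (48.2 / 22414) * 6.022e23 * 0.162e-18 / 0.35
SA = 599.4 m^2/g

599.4


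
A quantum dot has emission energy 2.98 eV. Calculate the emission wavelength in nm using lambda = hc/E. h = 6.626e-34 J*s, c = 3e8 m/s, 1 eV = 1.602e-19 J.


Convert energy: E = 2.98 eV = 2.98 * 1.602e-19 = 4.77396e-19 J
lambda = h*c / E = 6.626e-34 * 3e8 / 4.77396e-19
lambda = 4.16384e-07 m = 416.4 nm

416.4


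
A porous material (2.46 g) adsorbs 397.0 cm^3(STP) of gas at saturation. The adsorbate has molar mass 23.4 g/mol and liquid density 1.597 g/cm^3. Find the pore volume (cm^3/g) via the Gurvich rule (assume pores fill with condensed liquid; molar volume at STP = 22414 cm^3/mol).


Moles adsorbed n = V_ads / 22414 = 397.0 / 22414 = 1.771214e-02 mol
Liquid volume V_liq = n * M / rho_liq = 1.771214e-02 * 23.4 / 1.597 = 0.25953 cm^3
Specific pore volume V_pore = V_liq / m_sample = 0.25953 / 2.46
V_pore = 0.1055 cm^3/g

0.1055


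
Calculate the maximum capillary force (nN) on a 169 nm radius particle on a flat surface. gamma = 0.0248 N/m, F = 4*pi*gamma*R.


Convert radius: R = 169 nm = 1.69e-07 m
F = 4 * pi * gamma * R
F = 4 * pi * 0.0248 * 1.69e-07
F = 5.26682e-08 N = 52.6682 nN

52.6682


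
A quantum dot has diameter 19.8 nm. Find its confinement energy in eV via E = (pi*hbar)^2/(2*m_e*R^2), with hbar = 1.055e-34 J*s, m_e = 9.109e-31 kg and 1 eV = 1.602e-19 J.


Radius R = 19.8/2 = 9.9 nm = 9.9e-09 m
E = (pi * 1.055e-34)^2 / (2 * 9.109e-31 * (9.9e-09)^2)
E(J) = 6.15224e-22
E = E(J) / 1.602e-19 = 0.0038 eV

0.0038


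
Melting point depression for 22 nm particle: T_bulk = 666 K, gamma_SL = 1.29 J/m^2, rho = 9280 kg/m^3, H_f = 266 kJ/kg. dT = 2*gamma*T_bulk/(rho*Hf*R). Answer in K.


Radius R = 22/2 = 11 nm = 1.1e-08 m
Convert H_f = 266 kJ/kg = 266000 J/kg
dT = 2 * gamma_SL * T_bulk / (rho * H_f * R)
dT = 2 * 1.29 * 666 / (9280 * 266000 * 1.1e-08)
dT = 63.3 K

63.3


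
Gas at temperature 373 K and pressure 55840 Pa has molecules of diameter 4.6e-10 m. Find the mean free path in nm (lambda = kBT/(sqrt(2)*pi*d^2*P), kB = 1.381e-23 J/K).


Mean free path: lambda = kB*T / (sqrt(2) * pi * d^2 * P)
lambda = 1.381e-23 * 373 / (sqrt(2) * pi * (4.6e-10)^2 * 55840)
lambda = 9.81243e-08 m
lambda = 98.12 nm

98.12


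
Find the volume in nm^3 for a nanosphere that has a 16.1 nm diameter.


Radius r = 16.1/2 = 8.05 nm
Volume V = (4/3) * pi * r^3
V = (4/3) * pi * (8.05)^3
V = 2185.12 nm^3

2185.12


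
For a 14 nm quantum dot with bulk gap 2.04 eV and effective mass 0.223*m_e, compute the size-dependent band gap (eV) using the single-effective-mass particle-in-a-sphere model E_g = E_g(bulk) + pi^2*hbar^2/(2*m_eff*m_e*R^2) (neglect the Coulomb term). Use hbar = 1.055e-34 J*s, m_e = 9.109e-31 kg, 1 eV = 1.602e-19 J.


Radius R = 14/2 nm = 7e-09 m
Confinement energy dE = pi^2 * hbar^2 / (2 * m_eff * m_e * R^2)
dE = pi^2 * (1.055e-34)^2 / (2 * 0.223 * 9.109e-31 * (7e-09)^2) J, divided by 1.602e-19 J/eV
dE = 0.0344 eV
Total band gap = E_g(bulk) + dE = 2.04 + 0.0344 = 2.0744 eV

2.0744


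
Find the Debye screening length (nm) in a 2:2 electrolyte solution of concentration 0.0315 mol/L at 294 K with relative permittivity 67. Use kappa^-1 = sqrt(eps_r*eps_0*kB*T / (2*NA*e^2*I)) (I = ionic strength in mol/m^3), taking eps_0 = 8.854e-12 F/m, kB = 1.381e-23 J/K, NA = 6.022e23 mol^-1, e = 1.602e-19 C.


Ionic strength I = 0.0315 * 2^2 * 1000 = 126 mol/m^3
kappa^-1 = sqrt(67 * 8.854e-12 * 1.381e-23 * 294 / (2 * 6.022e23 * (1.602e-19)^2 * 126))
kappa^-1 = 0.786 nm

0.786


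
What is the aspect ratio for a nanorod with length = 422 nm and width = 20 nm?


Aspect ratio AR = length / diameter
AR = 422 / 20
AR = 21.1

21.1


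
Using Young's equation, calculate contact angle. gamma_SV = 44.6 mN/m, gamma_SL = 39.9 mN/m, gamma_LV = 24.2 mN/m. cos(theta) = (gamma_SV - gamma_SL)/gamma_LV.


cos(theta) = (gamma_SV - gamma_SL) / gamma_LV
cos(theta) = (44.6 - 39.9) / 24.2
cos(theta) = 0.194215
theta = arccos(0.194215) = 78.8 degrees

78.8


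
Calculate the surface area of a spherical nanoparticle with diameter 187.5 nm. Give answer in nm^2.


Radius r = 187.5/2 = 93.75 nm
Surface area SA = 4 * pi * r^2
SA = 4 * pi * (93.75)^2
SA = 110446.62 nm^2

110446.62


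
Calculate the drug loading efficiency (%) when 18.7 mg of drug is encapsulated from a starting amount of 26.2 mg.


Drug loading efficiency = (drug loaded / drug initial) * 100
DLE = 18.7 / 26.2 * 100
DLE = 0.7137 * 100
DLE = 71.37%

71.37


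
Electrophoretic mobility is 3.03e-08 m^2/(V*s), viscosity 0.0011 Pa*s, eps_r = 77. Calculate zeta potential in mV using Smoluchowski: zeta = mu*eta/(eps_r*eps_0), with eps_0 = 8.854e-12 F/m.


Smoluchowski equation: zeta = mu * eta / (eps_r * eps_0)
zeta = 3.03e-08 * 0.0011 / (77 * 8.854e-12)
zeta = 0.048888 V = 48.89 mV

48.89


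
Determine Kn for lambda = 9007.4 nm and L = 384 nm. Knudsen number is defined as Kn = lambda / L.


Knudsen number Kn = lambda / L
Kn = 9007.4 / 384
Kn = 23.4568

23.4568


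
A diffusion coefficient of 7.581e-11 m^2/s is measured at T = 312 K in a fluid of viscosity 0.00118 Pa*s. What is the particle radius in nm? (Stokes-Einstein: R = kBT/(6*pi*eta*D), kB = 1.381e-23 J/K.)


Stokes-Einstein: R = kB*T / (6*pi*eta*D)
R = 1.381e-23 * 312 / (6 * pi * 0.00118 * 7.581e-11)
R = 2.55528e-09 m = 2.56 nm

2.56


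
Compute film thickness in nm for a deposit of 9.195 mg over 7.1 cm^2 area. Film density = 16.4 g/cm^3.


Convert: m = 9.195 mg = 9.1950e-06 kg, A = 7.1 cm^2 = 7.1000e-04 m^2, rho = 16.4 g/cm^3 = 16400 kg/m^3
t = m / (A * rho)
t = 9.1950e-06 / (7.1000e-04 * 16400)
t = 7.8968e-07 m = 789.7 nm

789.7


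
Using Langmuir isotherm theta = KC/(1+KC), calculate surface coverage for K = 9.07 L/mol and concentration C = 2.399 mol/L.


Langmuir isotherm: theta = K*C / (1 + K*C)
K*C = 9.07 * 2.399 = 21.75893
theta = 21.75893 / (1 + 21.75893) = 21.75893 / 22.75893
theta = 0.9561

0.9561


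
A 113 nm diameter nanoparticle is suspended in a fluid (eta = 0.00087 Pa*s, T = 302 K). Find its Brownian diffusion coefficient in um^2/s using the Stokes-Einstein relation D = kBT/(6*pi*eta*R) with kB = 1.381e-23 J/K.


Radius R = 113/2 = 56.5 nm = 5.65e-08 m
D = kB*T / (6*pi*eta*R)
D = 1.381e-23 * 302 / (6 * pi * 0.00087 * 5.65e-08)
D = 4.50124e-12 m^2/s = 4.501 um^2/s

4.501


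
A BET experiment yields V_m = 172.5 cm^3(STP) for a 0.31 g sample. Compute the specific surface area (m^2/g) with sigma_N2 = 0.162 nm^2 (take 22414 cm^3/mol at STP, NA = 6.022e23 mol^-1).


Number of moles in monolayer = V_m / 22414 = 172.5 / 22414 = 0.00769608
Number of molecules = moles * NA = 0.00769608 * 6.022e23
SA = molecules * sigma / mass
SA = (172.5 / 22414) * 6.022e23 * 0.162e-18 / 0.31
SA = 2421.9 m^2/g

2421.9


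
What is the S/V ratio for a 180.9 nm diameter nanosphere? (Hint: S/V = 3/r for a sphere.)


Radius r = 180.9/2 = 90.45 nm
S/V = 3 / r = 3 / 90.45
S/V = 0.0332 nm^-1

0.0332


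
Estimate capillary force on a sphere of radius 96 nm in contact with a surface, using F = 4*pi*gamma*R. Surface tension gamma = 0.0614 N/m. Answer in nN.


Convert radius: R = 96 nm = 9.6e-08 m
F = 4 * pi * gamma * R
F = 4 * pi * 0.0614 * 9.6e-08
F = 7.40712e-08 N = 74.0712 nN

74.0712


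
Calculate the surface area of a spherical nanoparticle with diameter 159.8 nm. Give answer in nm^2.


Radius r = 159.8/2 = 79.9 nm
Surface area SA = 4 * pi * r^2
SA = 4 * pi * (79.9)^2
SA = 80223.84 nm^2

80223.84


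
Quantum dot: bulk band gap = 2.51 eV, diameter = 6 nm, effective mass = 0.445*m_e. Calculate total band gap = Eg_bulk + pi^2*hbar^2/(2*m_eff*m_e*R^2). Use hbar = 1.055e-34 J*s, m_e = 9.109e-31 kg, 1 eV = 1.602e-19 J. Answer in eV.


Radius R = 6/2 nm = 3e-09 m
Confinement energy dE = pi^2 * hbar^2 / (2 * m_eff * m_e * R^2)
dE = pi^2 * (1.055e-34)^2 / (2 * 0.445 * 9.109e-31 * (3e-09)^2) J, divided by 1.602e-19 J/eV
dE = 0.094 eV
Total band gap = E_g(bulk) + dE = 2.51 + 0.094 = 2.604 eV

2.604


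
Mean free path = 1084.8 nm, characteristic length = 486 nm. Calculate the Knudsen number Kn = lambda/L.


Knudsen number Kn = lambda / L
Kn = 1084.8 / 486
Kn = 2.2321

2.2321


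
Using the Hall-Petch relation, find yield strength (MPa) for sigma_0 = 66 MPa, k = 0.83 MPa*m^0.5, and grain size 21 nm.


d = 21 nm = 2.1e-08 m
sqrt(d) = 0.0001449138
Hall-Petch contribution = k / sqrt(d) = 0.83 / 0.0001449138 = 5727.5 MPa
sigma = sigma_0 + k/sqrt(d) = 66 + 5727.5 = 5793.5 MPa

5793.5


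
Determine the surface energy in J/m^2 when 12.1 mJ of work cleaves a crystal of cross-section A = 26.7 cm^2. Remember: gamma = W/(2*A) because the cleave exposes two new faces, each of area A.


Convert: A = 26.7 cm^2 = 0.00267 m^2, W = 12.1 mJ = 0.0121 J
Cleaving exposes two faces of area A, so total new surface = 2*A and gamma = W / (2*A)
gamma = 0.0121 / (2 * 0.00267)
gamma = 2.266 J/m^2

2.266


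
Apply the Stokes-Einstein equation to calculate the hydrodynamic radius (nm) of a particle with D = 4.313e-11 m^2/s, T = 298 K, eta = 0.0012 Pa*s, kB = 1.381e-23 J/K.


Stokes-Einstein: R = kB*T / (6*pi*eta*D)
R = 1.381e-23 * 298 / (6 * pi * 0.0012 * 4.313e-11)
R = 4.2184e-09 m = 4.22 nm

4.22


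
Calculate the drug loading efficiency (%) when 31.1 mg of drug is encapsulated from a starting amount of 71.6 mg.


Drug loading efficiency = (drug loaded / drug initial) * 100
DLE = 31.1 / 71.6 * 100
DLE = 0.4344 * 100
DLE = 43.44%

43.44


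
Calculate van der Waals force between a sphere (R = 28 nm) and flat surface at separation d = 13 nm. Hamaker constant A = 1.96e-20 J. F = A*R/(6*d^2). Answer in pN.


Convert to SI: R = 28 nm = 2.8e-08 m, d = 13 nm = 1.3e-08 m
F = A * R / (6 * d^2)
F = 1.96e-20 * 2.8e-08 / (6 * (1.3e-08)^2)
F = 5.41223e-13 N = 0.541 pN

0.541


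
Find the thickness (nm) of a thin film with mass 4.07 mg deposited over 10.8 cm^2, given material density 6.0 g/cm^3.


Convert: m = 4.07 mg = 4.0700e-06 kg, A = 10.8 cm^2 = 1.0800e-03 m^2, rho = 6.0 g/cm^3 = 6000 kg/m^3
t = m / (A * rho)
t = 4.0700e-06 / (1.0800e-03 * 6000)
t = 6.2809e-07 m = 628.1 nm

628.1


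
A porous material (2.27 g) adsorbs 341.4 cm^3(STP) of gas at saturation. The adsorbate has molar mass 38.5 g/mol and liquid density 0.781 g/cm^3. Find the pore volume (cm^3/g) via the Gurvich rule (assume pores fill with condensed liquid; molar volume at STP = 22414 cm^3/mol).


Moles adsorbed n = V_ads / 22414 = 341.4 / 22414 = 1.523155e-02 mol
Liquid volume V_liq = n * M / rho_liq = 1.523155e-02 * 38.5 / 0.781 = 0.75085 cm^3
Specific pore volume V_pore = V_liq / m_sample = 0.75085 / 2.27
V_pore = 0.3308 cm^3/g

0.3308


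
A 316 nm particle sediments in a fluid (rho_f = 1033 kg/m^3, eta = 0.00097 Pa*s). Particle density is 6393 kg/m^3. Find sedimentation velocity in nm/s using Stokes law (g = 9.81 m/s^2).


Radius R = 316/2 nm = 1.58e-07 m
Density difference = 6393 - 1033 = 5360 kg/m^3
v = 2 * R^2 * (rho_p - rho_f) * g / (9 * eta)
v = 2 * (1.58e-07)^2 * 5360 * 9.81 / (9 * 0.00097)
v = 3.00721e-07 m/s = 300.721 nm/s

300.721


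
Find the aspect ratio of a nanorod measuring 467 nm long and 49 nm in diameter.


Aspect ratio AR = length / diameter
AR = 467 / 49
AR = 9.53

9.53


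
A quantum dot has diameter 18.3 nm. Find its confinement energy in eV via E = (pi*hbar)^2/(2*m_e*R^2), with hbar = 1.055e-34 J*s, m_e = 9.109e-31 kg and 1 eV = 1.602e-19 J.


Radius R = 18.3/2 = 9.15 nm = 9.15e-09 m
E = (pi * 1.055e-34)^2 / (2 * 9.109e-31 * (9.15e-09)^2)
E(J) = 7.20214e-22
E = E(J) / 1.602e-19 = 0.0045 eV

0.0045


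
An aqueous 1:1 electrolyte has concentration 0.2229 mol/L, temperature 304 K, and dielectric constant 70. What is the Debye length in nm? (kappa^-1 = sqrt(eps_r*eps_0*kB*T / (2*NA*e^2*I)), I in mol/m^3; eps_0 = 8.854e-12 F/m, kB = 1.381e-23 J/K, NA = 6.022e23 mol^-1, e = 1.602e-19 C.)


Ionic strength I = 0.2229 * 1^2 * 1000 = 222.9 mol/m^3
kappa^-1 = sqrt(70 * 8.854e-12 * 1.381e-23 * 304 / (2 * 6.022e23 * (1.602e-19)^2 * 222.9))
kappa^-1 = 0.615 nm

0.615


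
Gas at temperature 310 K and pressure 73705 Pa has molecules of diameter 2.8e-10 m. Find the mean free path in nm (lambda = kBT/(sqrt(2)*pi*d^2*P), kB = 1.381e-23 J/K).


Mean free path: lambda = kB*T / (sqrt(2) * pi * d^2 * P)
lambda = 1.381e-23 * 310 / (sqrt(2) * pi * (2.8e-10)^2 * 73705)
lambda = 1.66754e-07 m
lambda = 166.75 nm

166.75


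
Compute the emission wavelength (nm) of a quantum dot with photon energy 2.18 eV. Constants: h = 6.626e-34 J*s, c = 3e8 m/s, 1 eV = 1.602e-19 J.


Convert energy: E = 2.18 eV = 2.18 * 1.602e-19 = 3.49236e-19 J
lambda = h*c / E = 6.626e-34 * 3e8 / 3.49236e-19
lambda = 5.69185e-07 m = 569.2 nm

569.2


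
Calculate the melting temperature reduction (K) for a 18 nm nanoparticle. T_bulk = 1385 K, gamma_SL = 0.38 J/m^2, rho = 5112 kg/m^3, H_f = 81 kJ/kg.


Radius R = 18/2 = 9 nm = 9e-09 m
Convert H_f = 81 kJ/kg = 81000 J/kg
dT = 2 * gamma_SL * T_bulk / (rho * H_f * R)
dT = 2 * 0.38 * 1385 / (5112 * 81000 * 9e-09)
dT = 282.5 K

282.5


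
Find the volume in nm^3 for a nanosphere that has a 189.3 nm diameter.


Radius r = 189.3/2 = 94.65 nm
Volume V = (4/3) * pi * r^3
V = (4/3) * pi * (94.65)^3
V = 3551816.04 nm^3

3551816.04


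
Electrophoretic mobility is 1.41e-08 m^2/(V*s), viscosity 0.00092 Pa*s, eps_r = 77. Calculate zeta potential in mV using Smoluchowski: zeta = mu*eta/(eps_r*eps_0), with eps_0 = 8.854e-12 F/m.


Smoluchowski equation: zeta = mu * eta / (eps_r * eps_0)
zeta = 1.41e-08 * 0.00092 / (77 * 8.854e-12)
zeta = 0.019027 V = 19.03 mV

19.03


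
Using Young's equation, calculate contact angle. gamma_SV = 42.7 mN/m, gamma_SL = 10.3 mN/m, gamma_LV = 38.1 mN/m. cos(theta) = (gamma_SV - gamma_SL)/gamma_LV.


cos(theta) = (gamma_SV - gamma_SL) / gamma_LV
cos(theta) = (42.7 - 10.3) / 38.1
cos(theta) = 0.850394
theta = arccos(0.850394) = 31.75 degrees

31.75


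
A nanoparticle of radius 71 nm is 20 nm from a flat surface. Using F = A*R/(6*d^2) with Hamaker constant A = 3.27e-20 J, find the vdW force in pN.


Convert to SI: R = 71 nm = 7.1e-08 m, d = 20 nm = 2e-08 m
F = A * R / (6 * d^2)
F = 3.27e-20 * 7.1e-08 / (6 * (2e-08)^2)
F = 9.67375e-13 N = 0.967 pN

0.967


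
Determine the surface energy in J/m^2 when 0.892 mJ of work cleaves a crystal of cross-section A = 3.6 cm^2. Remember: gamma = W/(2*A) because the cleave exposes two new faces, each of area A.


Convert: A = 3.6 cm^2 = 0.00036 m^2, W = 0.892 mJ = 0.000892 J
Cleaving exposes two faces of area A, so total new surface = 2*A and gamma = W / (2*A)
gamma = 0.000892 / (2 * 0.00036)
gamma = 1.239 J/m^2

1.239


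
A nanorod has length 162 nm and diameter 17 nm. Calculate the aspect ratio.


Aspect ratio AR = length / diameter
AR = 162 / 17
AR = 9.53

9.53


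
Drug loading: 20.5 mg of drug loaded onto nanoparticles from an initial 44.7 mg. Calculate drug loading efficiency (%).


Drug loading efficiency = (drug loaded / drug initial) * 100
DLE = 20.5 / 44.7 * 100
DLE = 0.4586 * 100
DLE = 45.86%

45.86


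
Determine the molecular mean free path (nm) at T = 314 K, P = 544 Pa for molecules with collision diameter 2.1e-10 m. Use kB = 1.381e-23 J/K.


Mean free path: lambda = kB*T / (sqrt(2) * pi * d^2 * P)
lambda = 1.381e-23 * 314 / (sqrt(2) * pi * (2.1e-10)^2 * 544)
lambda = 4.06837e-05 m
lambda = 40683.75 nm

40683.75


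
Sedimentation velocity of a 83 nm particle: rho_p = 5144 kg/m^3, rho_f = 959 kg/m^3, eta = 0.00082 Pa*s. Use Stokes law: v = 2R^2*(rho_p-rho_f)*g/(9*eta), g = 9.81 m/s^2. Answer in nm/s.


Radius R = 83/2 nm = 4.15e-08 m
Density difference = 5144 - 959 = 4185 kg/m^3
v = 2 * R^2 * (rho_p - rho_f) * g / (9 * eta)
v = 2 * (4.15e-08)^2 * 4185 * 9.81 / (9 * 0.00082)
v = 1.91617e-08 m/s = 19.1617 nm/s

19.1617


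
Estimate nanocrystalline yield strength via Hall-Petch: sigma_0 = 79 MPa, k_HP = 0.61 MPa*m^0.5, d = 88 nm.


d = 88 nm = 8.8e-08 m
sqrt(d) = 0.0002966479
Hall-Petch contribution = k / sqrt(d) = 0.61 / 0.0002966479 = 2056.3 MPa
sigma = sigma_0 + k/sqrt(d) = 79 + 2056.3 = 2135.3 MPa

2135.3


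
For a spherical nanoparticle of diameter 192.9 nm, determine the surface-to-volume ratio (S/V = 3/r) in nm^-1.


Radius r = 192.9/2 = 96.45 nm
S/V = 3 / r = 3 / 96.45
S/V = 0.0311 nm^-1

0.0311


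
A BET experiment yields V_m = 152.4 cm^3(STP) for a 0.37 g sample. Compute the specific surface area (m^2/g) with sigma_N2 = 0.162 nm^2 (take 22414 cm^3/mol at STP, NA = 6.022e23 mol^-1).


Number of moles in monolayer = V_m / 22414 = 152.4 / 22414 = 0.00679932
Number of molecules = moles * NA = 0.00679932 * 6.022e23
SA = molecules * sigma / mass
SA = (152.4 / 22414) * 6.022e23 * 0.162e-18 / 0.37
SA = 1792.7 m^2/g

1792.7


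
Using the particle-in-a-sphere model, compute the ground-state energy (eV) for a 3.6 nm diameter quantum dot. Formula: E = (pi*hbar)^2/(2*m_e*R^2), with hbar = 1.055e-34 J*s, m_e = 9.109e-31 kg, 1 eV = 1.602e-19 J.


Radius R = 3.6/2 = 1.8 nm = 1.8e-09 m
E = (pi * 1.055e-34)^2 / (2 * 9.109e-31 * (1.8e-09)^2)
E(J) = 1.86105e-20
E = E(J) / 1.602e-19 = 0.1162 eV

0.1162


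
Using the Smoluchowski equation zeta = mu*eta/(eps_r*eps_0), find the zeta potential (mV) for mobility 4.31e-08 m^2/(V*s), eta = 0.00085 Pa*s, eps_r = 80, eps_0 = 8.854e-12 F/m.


Smoluchowski equation: zeta = mu * eta / (eps_r * eps_0)
zeta = 4.31e-08 * 0.00085 / (80 * 8.854e-12)
zeta = 0.051721 V = 51.72 mV

51.72


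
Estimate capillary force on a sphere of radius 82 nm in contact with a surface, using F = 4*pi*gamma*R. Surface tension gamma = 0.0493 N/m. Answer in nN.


Convert radius: R = 82 nm = 8.2e-08 m
F = 4 * pi * gamma * R
F = 4 * pi * 0.0493 * 8.2e-08
F = 5.08008e-08 N = 50.8008 nN

50.8008


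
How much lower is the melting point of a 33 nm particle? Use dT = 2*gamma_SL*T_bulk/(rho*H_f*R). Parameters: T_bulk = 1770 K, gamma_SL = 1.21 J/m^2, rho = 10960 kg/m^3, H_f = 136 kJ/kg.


Radius R = 33/2 = 16.5 nm = 1.65e-08 m
Convert H_f = 136 kJ/kg = 136000 J/kg
dT = 2 * gamma_SL * T_bulk / (rho * H_f * R)
dT = 2 * 1.21 * 1770 / (10960 * 136000 * 1.65e-08)
dT = 174.2 K

174.2


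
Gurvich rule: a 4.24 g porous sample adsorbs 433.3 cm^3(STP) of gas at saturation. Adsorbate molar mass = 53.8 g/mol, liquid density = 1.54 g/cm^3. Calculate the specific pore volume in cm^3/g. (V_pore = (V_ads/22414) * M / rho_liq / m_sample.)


Moles adsorbed n = V_ads / 22414 = 433.3 / 22414 = 1.933167e-02 mol
Liquid volume V_liq = n * M / rho_liq = 1.933167e-02 * 53.8 / 1.54 = 0.67535 cm^3
Specific pore volume V_pore = V_liq / m_sample = 0.67535 / 4.24
V_pore = 0.1593 cm^3/g

0.1593


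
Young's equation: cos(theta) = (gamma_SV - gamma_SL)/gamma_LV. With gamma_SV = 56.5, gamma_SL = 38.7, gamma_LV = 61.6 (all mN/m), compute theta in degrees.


cos(theta) = (gamma_SV - gamma_SL) / gamma_LV
cos(theta) = (56.5 - 38.7) / 61.6
cos(theta) = 0.288961
theta = arccos(0.288961) = 73.2 degrees

73.2


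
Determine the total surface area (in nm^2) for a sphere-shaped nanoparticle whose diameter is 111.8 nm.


Radius r = 111.8/2 = 55.9 nm
Surface area SA = 4 * pi * r^2
SA = 4 * pi * (55.9)^2
SA = 39267.52 nm^2

39267.52


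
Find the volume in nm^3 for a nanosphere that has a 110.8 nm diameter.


Radius r = 110.8/2 = 55.4 nm
Volume V = (4/3) * pi * r^3
V = (4/3) * pi * (55.4)^3
V = 712226.13 nm^3

712226.13


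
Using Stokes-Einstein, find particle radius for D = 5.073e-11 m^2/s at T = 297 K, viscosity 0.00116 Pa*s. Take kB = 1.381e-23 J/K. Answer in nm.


Stokes-Einstein: R = kB*T / (6*pi*eta*D)
R = 1.381e-23 * 297 / (6 * pi * 0.00116 * 5.073e-11)
R = 3.69765e-09 m = 3.7 nm

3.7


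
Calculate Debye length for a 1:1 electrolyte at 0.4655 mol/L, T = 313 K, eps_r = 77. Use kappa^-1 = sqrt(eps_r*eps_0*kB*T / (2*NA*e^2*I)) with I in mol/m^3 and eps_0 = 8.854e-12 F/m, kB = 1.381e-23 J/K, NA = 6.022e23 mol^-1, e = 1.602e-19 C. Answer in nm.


Ionic strength I = 0.4655 * 1^2 * 1000 = 465.5 mol/m^3
kappa^-1 = sqrt(77 * 8.854e-12 * 1.381e-23 * 313 / (2 * 6.022e23 * (1.602e-19)^2 * 465.5))
kappa^-1 = 0.453 nm

0.453


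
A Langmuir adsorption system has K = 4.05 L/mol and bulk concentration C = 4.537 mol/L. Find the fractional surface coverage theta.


Langmuir isotherm: theta = K*C / (1 + K*C)
K*C = 4.05 * 4.537 = 18.37485
theta = 18.37485 / (1 + 18.37485) = 18.37485 / 19.37485
theta = 0.9484

0.9484


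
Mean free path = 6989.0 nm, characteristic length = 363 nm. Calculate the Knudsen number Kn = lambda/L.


Knudsen number Kn = lambda / L
Kn = 6989.0 / 363
Kn = 19.2534

19.2534


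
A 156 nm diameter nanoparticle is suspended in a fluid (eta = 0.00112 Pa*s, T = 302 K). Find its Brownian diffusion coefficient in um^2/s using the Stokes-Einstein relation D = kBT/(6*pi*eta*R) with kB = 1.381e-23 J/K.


Radius R = 156/2 = 78 nm = 7.8e-08 m
D = kB*T / (6*pi*eta*R)
D = 1.381e-23 * 302 / (6 * pi * 0.00112 * 7.8e-08)
D = 2.53272e-12 m^2/s = 2.533 um^2/s

2.533


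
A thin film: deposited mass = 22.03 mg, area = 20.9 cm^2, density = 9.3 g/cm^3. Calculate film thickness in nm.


Convert: m = 22.03 mg = 2.2030e-05 kg, A = 20.9 cm^2 = 2.0900e-03 m^2, rho = 9.3 g/cm^3 = 9300 kg/m^3
t = m / (A * rho)
t = 2.2030e-05 / (2.0900e-03 * 9300)
t = 1.1334e-06 m = 1133.4 nm

1133.4


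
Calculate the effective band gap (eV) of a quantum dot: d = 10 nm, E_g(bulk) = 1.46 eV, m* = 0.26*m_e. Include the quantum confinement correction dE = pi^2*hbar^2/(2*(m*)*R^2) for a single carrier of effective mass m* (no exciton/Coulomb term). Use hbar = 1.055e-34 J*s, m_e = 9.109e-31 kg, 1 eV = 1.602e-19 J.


Radius R = 10/2 nm = 5e-09 m
Confinement energy dE = pi^2 * hbar^2 / (2 * m_eff * m_e * R^2)
dE = pi^2 * (1.055e-34)^2 / (2 * 0.26 * 9.109e-31 * (5e-09)^2) J, divided by 1.602e-19 J/eV
dE = 0.0579 eV
Total band gap = E_g(bulk) + dE = 1.46 + 0.0579 = 1.5179 eV

1.5179


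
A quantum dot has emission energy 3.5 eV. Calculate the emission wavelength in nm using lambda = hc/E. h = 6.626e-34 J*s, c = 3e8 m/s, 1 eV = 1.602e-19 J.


Convert energy: E = 3.5 eV = 3.5 * 1.602e-19 = 5.607e-19 J
lambda = h*c / E = 6.626e-34 * 3e8 / 5.607e-19
lambda = 3.54521e-07 m = 354.5 nm

354.5


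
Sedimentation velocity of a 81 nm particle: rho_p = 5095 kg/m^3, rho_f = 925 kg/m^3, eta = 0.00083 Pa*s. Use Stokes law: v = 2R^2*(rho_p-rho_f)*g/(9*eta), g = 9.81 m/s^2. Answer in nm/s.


Radius R = 81/2 nm = 4.05e-08 m
Density difference = 5095 - 925 = 4170 kg/m^3
v = 2 * R^2 * (rho_p - rho_f) * g / (9 * eta)
v = 2 * (4.05e-08)^2 * 4170 * 9.81 / (9 * 0.00083)
v = 1.79649e-08 m/s = 17.9649 nm/s

17.9649


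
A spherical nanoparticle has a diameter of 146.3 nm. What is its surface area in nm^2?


Radius r = 146.3/2 = 73.15 nm
Surface area SA = 4 * pi * r^2
SA = 4 * pi * (73.15)^2
SA = 67241.68 nm^2

67241.68


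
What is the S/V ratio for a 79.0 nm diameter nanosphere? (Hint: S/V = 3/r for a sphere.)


Radius r = 79.0/2 = 39.5 nm
S/V = 3 / r = 3 / 39.5
S/V = 0.0759 nm^-1

0.0759


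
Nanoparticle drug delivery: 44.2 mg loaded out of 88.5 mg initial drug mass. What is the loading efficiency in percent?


Drug loading efficiency = (drug loaded / drug initial) * 100
DLE = 44.2 / 88.5 * 100
DLE = 0.4994 * 100
DLE = 49.94%

49.94


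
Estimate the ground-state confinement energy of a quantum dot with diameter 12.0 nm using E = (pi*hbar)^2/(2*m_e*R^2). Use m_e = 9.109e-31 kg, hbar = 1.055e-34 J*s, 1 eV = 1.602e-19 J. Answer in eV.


Radius R = 12.0/2 = 6 nm = 6e-09 m
E = (pi * 1.055e-34)^2 / (2 * 9.109e-31 * (6e-09)^2)
E(J) = 1.67495e-21
E = E(J) / 1.602e-19 = 0.0105 eV

0.0105


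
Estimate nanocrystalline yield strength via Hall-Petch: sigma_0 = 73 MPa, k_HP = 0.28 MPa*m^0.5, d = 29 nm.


d = 29 nm = 2.9e-08 m
sqrt(d) = 0.0001702939
Hall-Petch contribution = k / sqrt(d) = 0.28 / 0.0001702939 = 1644.2 MPa
sigma = sigma_0 + k/sqrt(d) = 73 + 1644.2 = 1717.2 MPa

1717.2
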